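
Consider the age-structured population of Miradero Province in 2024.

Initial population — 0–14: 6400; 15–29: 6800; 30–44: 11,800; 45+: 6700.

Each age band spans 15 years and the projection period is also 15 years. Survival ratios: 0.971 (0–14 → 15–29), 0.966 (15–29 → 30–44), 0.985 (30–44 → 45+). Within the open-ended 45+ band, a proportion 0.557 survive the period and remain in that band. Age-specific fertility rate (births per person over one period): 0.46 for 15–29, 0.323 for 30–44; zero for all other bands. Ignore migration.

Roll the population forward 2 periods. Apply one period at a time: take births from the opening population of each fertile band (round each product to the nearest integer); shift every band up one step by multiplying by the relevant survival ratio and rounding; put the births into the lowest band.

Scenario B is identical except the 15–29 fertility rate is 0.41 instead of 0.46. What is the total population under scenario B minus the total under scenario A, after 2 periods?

Call the bands 1 to 4, youngest first.
Period 1.
Births: 6800 * 0.46 = 3128  |  11800 * 0.323 = 3811 → total 6939
Band 2: 6400 * 0.971 = 6214
Band 3: 6800 * 0.966 = 6569
Band 4: 11800 * 0.985 + 6700 * 0.557 = 11623 + 3732 = 15355
Population now: 0–14=6939, 15–29=6214, 30–44=6569, 45+=15355
Period 2.
Births: 6214 * 0.46 = 2858  |  6569 * 0.323 = 2122 → total 4980
Band 2: 6939 * 0.971 = 6738
Band 3: 6214 * 0.966 = 6003
Band 4: 6569 * 0.985 + 15355 * 0.557 = 6470 + 8553 = 15023
Population now: 0–14=4980, 15–29=6738, 30–44=6003, 45+=15023
Scenario A total after 2 periods: 32744
Scenario B projection —
Period 1.
Births: 6800 * 0.41 = 2788  |  11800 * 0.323 = 3811 → total 6599
Band 2: 6400 * 0.971 = 6214
Band 3: 6800 * 0.966 = 6569
Band 4: 11800 * 0.985 + 6700 * 0.557 = 11623 + 3732 = 15355
Population now: 0–14=6599, 15–29=6214, 30–44=6569, 45+=15355
Period 2.
Births: 6214 * 0.41 = 2548  |  6569 * 0.323 = 2122 → total 4670
Band 2: 6599 * 0.971 = 6408
Band 3: 6214 * 0.966 = 6003
Band 4: 6569 * 0.985 + 15355 * 0.557 = 6470 + 8553 = 15023
Population now: 0–14=4670, 15–29=6408, 30–44=6003, 45+=15023
Scenario B total after 2 periods: 32104
Difference B − A = 32104 − 32744 = -640

-640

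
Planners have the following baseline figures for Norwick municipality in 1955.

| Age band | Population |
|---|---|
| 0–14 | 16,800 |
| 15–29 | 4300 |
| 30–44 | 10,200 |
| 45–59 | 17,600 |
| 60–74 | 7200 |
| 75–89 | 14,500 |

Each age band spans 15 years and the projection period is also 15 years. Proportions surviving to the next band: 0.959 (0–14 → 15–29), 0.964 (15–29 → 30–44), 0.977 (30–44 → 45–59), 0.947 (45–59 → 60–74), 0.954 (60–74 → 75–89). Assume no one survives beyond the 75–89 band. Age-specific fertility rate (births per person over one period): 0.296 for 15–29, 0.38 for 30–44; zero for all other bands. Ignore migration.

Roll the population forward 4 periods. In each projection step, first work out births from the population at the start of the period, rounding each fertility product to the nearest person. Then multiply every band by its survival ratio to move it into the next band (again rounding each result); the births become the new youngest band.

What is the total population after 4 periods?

Numbering the bands 1..6 from youngest to oldest:
[period 1]
Births: 4300 * 0.296 = 1273, 10200 * 0.38 = 3876 ⇒ total 5149
Band 2: 16800 * 0.959 = 16111
Band 3: 4300 * 0.964 = 4145
Band 4: 10200 * 0.977 = 9965
Band 5: 17600 * 0.947 = 16667
Band 6: 7200 * 0.954 = 6869
Population now: 0–14=5149, 15–29=16111, 30–44=4145, 45–59=9965, 60–74=16667, 75–89=6869
[period 2]
Births: 16111 * 0.296 = 4769, 4145 * 0.38 = 1575 ⇒ total 6344
Band 2: 5149 * 0.959 = 4938
Band 3: 16111 * 0.964 = 15531
Band 4: 4145 * 0.977 = 4050
Band 5: 9965 * 0.947 = 9437
Band 6: 16667 * 0.954 = 15900
Population now: 0–14=6344, 15–29=4938, 30–44=15531, 45–59=4050, 60–74=9437, 75–89=15900
[period 3]
Births: 4938 * 0.296 = 1462, 15531 * 0.38 = 5902 ⇒ total 7364
Band 2: 6344 * 0.959 = 6084
Band 3: 4938 * 0.964 = 4760
Band 4: 15531 * 0.977 = 15174
Band 5: 4050 * 0.947 = 3835
Band 6: 9437 * 0.954 = 9003
Population now: 0–14=7364, 15–29=6084, 30–44=4760, 45–59=15174, 60–74=3835, 75–89=9003
[period 4]
Births: 6084 * 0.296 = 1801, 4760 * 0.38 = 1809 ⇒ total 3610
Band 2: 7364 * 0.959 = 7062
Band 3: 6084 * 0.964 = 5865
Band 4: 4760 * 0.977 = 4651
Band 5: 15174 * 0.947 = 14370
Band 6: 3835 * 0.954 = 3659
Population now: 0–14=3610, 15–29=7062, 30–44=5865, 45–59=4651, 60–74=14370, 75–89=3659
Total after period 4: 3610 + 7062 + 5865 + 4651 + 14370 + 3659 = 39217

39217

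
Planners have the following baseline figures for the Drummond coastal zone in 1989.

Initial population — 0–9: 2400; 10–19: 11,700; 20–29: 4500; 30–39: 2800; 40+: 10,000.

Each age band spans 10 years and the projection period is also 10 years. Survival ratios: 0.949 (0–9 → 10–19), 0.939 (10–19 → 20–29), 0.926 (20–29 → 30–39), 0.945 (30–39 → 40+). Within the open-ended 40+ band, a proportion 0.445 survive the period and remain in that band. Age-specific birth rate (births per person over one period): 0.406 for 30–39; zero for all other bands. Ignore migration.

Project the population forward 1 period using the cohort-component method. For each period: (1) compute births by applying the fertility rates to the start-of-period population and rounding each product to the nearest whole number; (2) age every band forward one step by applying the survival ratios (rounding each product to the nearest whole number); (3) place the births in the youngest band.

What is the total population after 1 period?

25664

Call the bands 1 to 5, youngest first.
— Period 1 —
Births: 2800 * 0.406 = 1137
Band 2: 2400 * 0.949 = 2278
Band 3: 11700 * 0.939 = 10986
Band 4: 4500 * 0.926 = 4167
Band 5: 2800 * 0.945 + 10000 * 0.445 = 2646 + 4450 = 7096
→ [1137, 2278, 10986, 4167, 7096]
Total after period 1: 1137 + 2278 + 10986 + 4167 + 7096 = 25664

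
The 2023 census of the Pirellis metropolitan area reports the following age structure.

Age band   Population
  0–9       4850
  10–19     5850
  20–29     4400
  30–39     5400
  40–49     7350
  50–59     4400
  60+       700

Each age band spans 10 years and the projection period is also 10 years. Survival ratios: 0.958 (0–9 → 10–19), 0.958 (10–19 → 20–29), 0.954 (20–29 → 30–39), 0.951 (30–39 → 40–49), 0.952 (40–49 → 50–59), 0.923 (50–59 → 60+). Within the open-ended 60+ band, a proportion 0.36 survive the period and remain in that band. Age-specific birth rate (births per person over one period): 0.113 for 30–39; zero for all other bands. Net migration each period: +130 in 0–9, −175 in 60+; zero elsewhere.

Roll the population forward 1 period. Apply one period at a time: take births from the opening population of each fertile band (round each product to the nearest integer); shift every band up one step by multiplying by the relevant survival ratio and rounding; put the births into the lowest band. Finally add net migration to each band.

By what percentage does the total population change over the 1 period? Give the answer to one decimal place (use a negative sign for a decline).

[period 1]
Births: 5400 * 0.113 = 610
10–19: 4850 * 0.958 = 4646
20–29: 5850 * 0.958 = 5604
30–39: 4400 * 0.954 = 4198
40–49: 5400 * 0.951 = 5135
50–59: 7350 * 0.952 = 6997
60+: 4400 * 0.923 + 700 * 0.36 = 4061 + 252 = 4313
Net migration: 0–9 + 130 → 740; 60+ − 175 → 4138
End of period: [740, 4646, 5604, 4198, 5135, 6997, 4138]
Total: 32950 → 31458; change = -1492; percentage change = -4.5%

-4.5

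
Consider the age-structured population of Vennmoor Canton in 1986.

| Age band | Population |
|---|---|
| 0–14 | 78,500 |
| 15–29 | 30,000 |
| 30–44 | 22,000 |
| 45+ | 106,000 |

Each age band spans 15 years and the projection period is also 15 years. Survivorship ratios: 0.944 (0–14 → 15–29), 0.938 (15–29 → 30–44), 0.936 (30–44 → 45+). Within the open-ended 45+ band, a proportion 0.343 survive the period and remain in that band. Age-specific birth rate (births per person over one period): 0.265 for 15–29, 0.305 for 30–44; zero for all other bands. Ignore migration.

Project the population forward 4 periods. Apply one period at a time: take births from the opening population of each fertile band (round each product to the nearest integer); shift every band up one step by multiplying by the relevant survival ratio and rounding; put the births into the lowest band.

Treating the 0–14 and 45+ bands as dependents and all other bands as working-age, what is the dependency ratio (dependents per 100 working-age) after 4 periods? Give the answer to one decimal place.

— Period 1 —
Births: 30000 * 0.265 = 7950 ; 22000 * 0.305 = 6710 — total 14660
15–29: 78500 * 0.944 = 74104
30–44: 30000 * 0.938 = 28140
45+: 22000 * 0.936 + 106000 * 0.343 = 20592 + 36358 = 56950
→ [14660, 74104, 28140, 56950]
— Period 2 —
Births: 74104 * 0.265 = 19638 ; 28140 * 0.305 = 8583 — total 28221
15–29: 14660 * 0.944 = 13839
30–44: 74104 * 0.938 = 69510
45+: 28140 * 0.936 + 56950 * 0.343 = 26339 + 19534 = 45873
→ [28221, 13839, 69510, 45873]
— Period 3 —
Births: 13839 * 0.265 = 3667 ; 69510 * 0.305 = 21201 — total 24868
15–29: 28221 * 0.944 = 26641
30–44: 13839 * 0.938 = 12981
45+: 69510 * 0.936 + 45873 * 0.343 = 65061 + 15734 = 80795
→ [24868, 26641, 12981, 80795]
— Period 4 —
Births: 26641 * 0.265 = 7060 ; 12981 * 0.305 = 3959 — total 11019
15–29: 24868 * 0.944 = 23475
30–44: 26641 * 0.938 = 24989
45+: 12981 * 0.936 + 80795 * 0.343 = 12150 + 27713 = 39863
→ [11019, 23475, 24989, 39863]
Dependents (band 0–14 + band 45+) = 11019 + 39863 = 50882; working-age = 48464; ratio = 50882/48464 × 100 = 105.0

105.0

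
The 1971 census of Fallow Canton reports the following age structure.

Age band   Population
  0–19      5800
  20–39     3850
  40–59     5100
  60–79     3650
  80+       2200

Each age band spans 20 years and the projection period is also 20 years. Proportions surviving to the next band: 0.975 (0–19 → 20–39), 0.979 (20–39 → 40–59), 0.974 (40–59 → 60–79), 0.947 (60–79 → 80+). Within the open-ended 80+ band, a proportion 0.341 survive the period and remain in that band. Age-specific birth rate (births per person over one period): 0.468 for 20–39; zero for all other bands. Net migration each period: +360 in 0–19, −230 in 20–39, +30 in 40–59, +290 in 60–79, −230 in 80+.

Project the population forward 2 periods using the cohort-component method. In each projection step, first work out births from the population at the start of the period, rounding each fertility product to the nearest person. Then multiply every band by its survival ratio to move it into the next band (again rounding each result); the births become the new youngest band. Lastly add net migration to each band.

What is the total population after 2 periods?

20212

Period 1:
Births: 3850 × 0.468 = 1802
20–39: 5800 × 0.975 = 5655
40–59: 3850 × 0.979 = 3769
60–79: 5100 × 0.974 = 4967
80+: 3650 × 0.947 + 2200 × 0.341 = 3457 + 750 = 4207
Net migration: 0–19 + 360 → 2162; 20–39 − 230 → 5425; 40–59 + 30 → 3799; 60–79 + 290 → 5257; 80+ − 230 → 3977
→ [2162, 5425, 3799, 5257, 3977]
Period 2:
Births: 5425 × 0.468 = 2539
20–39: 2162 × 0.975 = 2108
40–59: 5425 × 0.979 = 5311
60–79: 3799 × 0.974 = 3700
80+: 5257 × 0.947 + 3977 × 0.341 = 4978 + 1356 = 6334
Net migration: 0–19 + 360 → 2899; 20–39 − 230 → 1878; 40–59 + 30 → 5341; 60–79 + 290 → 3990; 80+ − 230 → 6104
→ [2899, 1878, 5341, 3990, 6104]
Total after period 2: 2899 + 1878 + 5341 + 3990 + 6104 = 20212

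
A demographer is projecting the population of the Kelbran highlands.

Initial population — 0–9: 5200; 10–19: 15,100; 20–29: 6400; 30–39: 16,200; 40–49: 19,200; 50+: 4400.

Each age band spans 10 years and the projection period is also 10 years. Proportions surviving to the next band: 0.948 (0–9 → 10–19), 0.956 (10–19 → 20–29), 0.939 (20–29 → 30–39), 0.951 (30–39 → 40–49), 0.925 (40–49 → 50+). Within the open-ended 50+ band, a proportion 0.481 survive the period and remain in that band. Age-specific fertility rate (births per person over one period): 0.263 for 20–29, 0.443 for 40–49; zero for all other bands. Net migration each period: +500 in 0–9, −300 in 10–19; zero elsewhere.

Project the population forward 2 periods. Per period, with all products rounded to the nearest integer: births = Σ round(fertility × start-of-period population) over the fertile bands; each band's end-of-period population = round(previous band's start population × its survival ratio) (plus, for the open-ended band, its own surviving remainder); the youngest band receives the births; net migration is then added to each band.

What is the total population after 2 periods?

68463

After projecting period 1:
Births: 6400 × 0.263 = 1683 ; 19200 × 0.443 = 8506 → 10189
10–19: 5200 × 0.948 = 4930
20–29: 15100 × 0.956 = 14436
30–39: 6400 × 0.939 = 6010
40–49: 16200 × 0.951 = 15406
50+: 19200 × 0.925 + 4400 × 0.481 = 17760 + 2116 = 19876
Net migration: 0–9 + 500 → 10689; 10–19 − 300 → 4630
→ [10689, 4630, 14436, 6010, 15406, 19876]
After projecting period 2:
Births: 14436 × 0.263 = 3797 ; 15406 × 0.443 = 6825 → 10622
10–19: 10689 × 0.948 = 10133
20–29: 4630 × 0.956 = 4426
30–39: 14436 × 0.939 = 13555
40–49: 6010 × 0.951 = 5716
50+: 15406 × 0.925 + 19876 × 0.481 = 14251 + 9560 = 23811
Net migration: 0–9 + 500 → 11122; 10–19 − 300 → 9833
→ [11122, 9833, 4426, 13555, 5716, 23811]
Total after period 2: 11122 + 9833 + 4426 + 13555 + 5716 + 23811 = 68463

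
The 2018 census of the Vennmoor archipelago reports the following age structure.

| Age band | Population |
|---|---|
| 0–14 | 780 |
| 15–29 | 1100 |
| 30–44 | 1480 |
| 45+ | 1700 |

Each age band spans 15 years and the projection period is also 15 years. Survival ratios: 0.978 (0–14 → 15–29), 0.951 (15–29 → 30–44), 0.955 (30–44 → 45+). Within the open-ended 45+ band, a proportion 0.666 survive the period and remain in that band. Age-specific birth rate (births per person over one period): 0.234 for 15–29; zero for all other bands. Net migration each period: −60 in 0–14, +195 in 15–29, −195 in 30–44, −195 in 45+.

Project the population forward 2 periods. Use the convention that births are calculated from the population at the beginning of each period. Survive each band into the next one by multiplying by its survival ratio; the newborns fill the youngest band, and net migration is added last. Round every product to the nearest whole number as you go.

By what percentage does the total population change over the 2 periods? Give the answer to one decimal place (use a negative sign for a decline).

-31.8

[period 1]
Births: 1100 * 0.234 = 257
15–29: 780 * 0.978 = 763
30–44: 1100 * 0.951 = 1046
45+: 1480 * 0.955 + 1700 * 0.666 = 1413 + 1132 = 2545
Net migration: 0–14 − 60 → 197; 15–29 + 195 → 958; 30–44 − 195 → 851; 45+ − 195 → 2350
Population now: 0–14=197, 15–29=958, 30–44=851, 45+=2350
[period 2]
Births: 958 * 0.234 = 224
15–29: 197 * 0.978 = 193
30–44: 958 * 0.951 = 911
45+: 851 * 0.955 + 2350 * 0.666 = 813 + 1565 = 2378
Net migration: 0–14 − 60 → 164; 15–29 + 195 → 388; 30–44 − 195 → 716; 45+ − 195 → 2183
Population now: 0–14=164, 15–29=388, 30–44=716, 45+=2183
Total: 5060 → 3451; change = -1609; percentage change = -31.8%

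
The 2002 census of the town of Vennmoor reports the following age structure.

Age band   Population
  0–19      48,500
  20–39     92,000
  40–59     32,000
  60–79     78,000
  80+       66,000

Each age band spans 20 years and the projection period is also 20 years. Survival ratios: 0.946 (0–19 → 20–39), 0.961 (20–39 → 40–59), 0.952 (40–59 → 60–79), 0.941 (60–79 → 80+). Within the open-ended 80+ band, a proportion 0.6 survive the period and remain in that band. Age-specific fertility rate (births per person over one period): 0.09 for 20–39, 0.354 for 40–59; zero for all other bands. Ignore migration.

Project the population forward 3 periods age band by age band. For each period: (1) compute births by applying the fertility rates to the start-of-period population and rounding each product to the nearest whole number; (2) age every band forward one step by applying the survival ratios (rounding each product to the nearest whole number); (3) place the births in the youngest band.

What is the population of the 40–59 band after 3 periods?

Period 1:
Births: 92000 × 0.09 = 8280 ; 32000 × 0.354 = 11328 ⇒ total 19608
20–39: 48500 × 0.946 = 45881
40–59: 92000 × 0.961 = 88412
60–79: 32000 × 0.952 = 30464
80+: 78000 × 0.941 + 66000 × 0.6 = 73398 + 39600 = 112998
Giving 19608 / 45881 / 88412 / 30464 / 112998.
Period 2:
Births: 45881 × 0.09 = 4129 ; 88412 × 0.354 = 31298 ⇒ total 35427
20–39: 19608 × 0.946 = 18549
40–59: 45881 × 0.961 = 44092
60–79: 88412 × 0.952 = 84168
80+: 30464 × 0.941 + 112998 × 0.6 = 28667 + 67799 = 96466
Giving 35427 / 18549 / 44092 / 84168 / 96466.
Period 3:
Births: 18549 × 0.09 = 1669 ; 44092 × 0.354 = 15609 ⇒ total 17278
20–39: 35427 × 0.946 = 33514
40–59: 18549 × 0.961 = 17826
60–79: 44092 × 0.952 = 41976
80+: 84168 × 0.941 + 96466 × 0.6 = 79202 + 57880 = 137082
Giving 17278 / 33514 / 17826 / 41976 / 137082.

17826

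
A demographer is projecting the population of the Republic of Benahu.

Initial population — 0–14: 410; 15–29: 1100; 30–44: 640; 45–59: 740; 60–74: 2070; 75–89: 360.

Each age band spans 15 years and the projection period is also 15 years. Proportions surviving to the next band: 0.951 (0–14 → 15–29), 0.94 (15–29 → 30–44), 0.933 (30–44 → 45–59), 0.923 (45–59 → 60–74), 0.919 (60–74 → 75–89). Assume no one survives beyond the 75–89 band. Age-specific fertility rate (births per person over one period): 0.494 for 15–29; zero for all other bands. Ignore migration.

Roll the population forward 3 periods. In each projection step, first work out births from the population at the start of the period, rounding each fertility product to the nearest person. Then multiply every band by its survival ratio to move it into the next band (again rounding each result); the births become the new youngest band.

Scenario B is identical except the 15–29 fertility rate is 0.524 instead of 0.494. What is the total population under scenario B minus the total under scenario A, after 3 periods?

After projecting period 1:
Births: 1100 * 0.494 = 543
15–29: 410 * 0.951 = 390
30–44: 1100 * 0.94 = 1034
45–59: 640 * 0.933 = 597
60–74: 740 * 0.923 = 683
75–89: 2070 * 0.919 = 1902
Population now: 0–14=543, 15–29=390, 30–44=1034, 45–59=597, 60–74=683, 75–89=1902
After projecting period 2:
Births: 390 * 0.494 = 193
15–29: 543 * 0.951 = 516
30–44: 390 * 0.94 = 367
45–59: 1034 * 0.933 = 965
60–74: 597 * 0.923 = 551
75–89: 683 * 0.919 = 628
Population now: 0–14=193, 15–29=516, 30–44=367, 45–59=965, 60–74=551, 75–89=628
After projecting period 3:
Births: 516 * 0.494 = 255
15–29: 193 * 0.951 = 184
30–44: 516 * 0.94 = 485
45–59: 367 * 0.933 = 342
60–74: 965 * 0.923 = 891
75–89: 551 * 0.919 = 506
Population now: 0–14=255, 15–29=184, 30–44=485, 45–59=342, 60–74=891, 75–89=506
Scenario A total after 3 periods: 2663
Scenario B projection —
After projecting period 1:
Births: 1100 * 0.524 = 576
15–29: 410 * 0.951 = 390
30–44: 1100 * 0.94 = 1034
45–59: 640 * 0.933 = 597
60–74: 740 * 0.923 = 683
75–89: 2070 * 0.919 = 1902
Population now: 0–14=576, 15–29=390, 30–44=1034, 45–59=597, 60–74=683, 75–89=1902
After projecting period 2:
Births: 390 * 0.524 = 204
15–29: 576 * 0.951 = 548
30–44: 390 * 0.94 = 367
45–59: 1034 * 0.933 = 965
60–74: 597 * 0.923 = 551
75–89: 683 * 0.919 = 628
Population now: 0–14=204, 15–29=548, 30–44=367, 45–59=965, 60–74=551, 75–89=628
After projecting period 3:
Births: 548 * 0.524 = 287
15–29: 204 * 0.951 = 194
30–44: 548 * 0.94 = 515
45–59: 367 * 0.933 = 342
60–74: 965 * 0.923 = 891
75–89: 551 * 0.919 = 506
Population now: 0–14=287, 15–29=194, 30–44=515, 45–59=342, 60–74=891, 75–89=506
Scenario B total after 3 periods: 2735
Difference B − A = 2735 − 2663 = 72

72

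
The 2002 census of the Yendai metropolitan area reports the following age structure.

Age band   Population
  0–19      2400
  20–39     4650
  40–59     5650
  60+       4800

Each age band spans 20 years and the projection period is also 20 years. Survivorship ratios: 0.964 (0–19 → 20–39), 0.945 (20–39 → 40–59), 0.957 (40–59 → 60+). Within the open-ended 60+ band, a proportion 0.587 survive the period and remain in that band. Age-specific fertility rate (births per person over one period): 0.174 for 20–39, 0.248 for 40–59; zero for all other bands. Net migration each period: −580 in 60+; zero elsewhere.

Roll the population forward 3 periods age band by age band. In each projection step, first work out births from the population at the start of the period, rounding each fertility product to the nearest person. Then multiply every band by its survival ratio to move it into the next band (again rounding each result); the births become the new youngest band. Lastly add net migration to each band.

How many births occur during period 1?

— Period 1 —
Births: 4650 * 0.174 = 809  |  5650 * 0.248 = 1401 → 2210
20–39: 2400 * 0.964 = 2314
40–59: 4650 * 0.945 = 4394
60+: 5650 * 0.957 + 4800 * 0.587 = 5407 + 2818 = 8225
Net migration: 60+ − 580 → 7645
Giving 2210 / 2314 / 4394 / 7645.

2210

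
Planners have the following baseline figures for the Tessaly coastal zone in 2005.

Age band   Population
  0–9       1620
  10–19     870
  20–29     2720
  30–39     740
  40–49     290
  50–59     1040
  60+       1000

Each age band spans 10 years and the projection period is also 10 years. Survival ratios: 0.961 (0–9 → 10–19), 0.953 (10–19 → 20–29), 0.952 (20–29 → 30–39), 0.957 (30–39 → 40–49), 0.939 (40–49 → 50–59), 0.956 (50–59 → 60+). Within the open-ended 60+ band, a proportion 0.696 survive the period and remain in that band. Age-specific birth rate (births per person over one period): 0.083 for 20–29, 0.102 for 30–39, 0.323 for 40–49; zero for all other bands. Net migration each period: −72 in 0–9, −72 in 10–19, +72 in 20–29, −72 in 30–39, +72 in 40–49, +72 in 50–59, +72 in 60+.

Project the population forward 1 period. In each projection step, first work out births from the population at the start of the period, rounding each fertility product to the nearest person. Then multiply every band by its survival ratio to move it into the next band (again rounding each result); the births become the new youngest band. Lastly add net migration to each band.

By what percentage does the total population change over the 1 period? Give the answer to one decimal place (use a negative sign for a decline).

-2.0

(Groups numbered youngest = 1 to oldest = 7.)
[period 1]
Births: 2720 × 0.083 = 226  |  740 × 0.102 = 75  |  290 × 0.323 = 94 — total 395
Group 2: 1620 × 0.961 = 1557
Group 3: 870 × 0.953 = 829
Group 4: 2720 × 0.952 = 2589
Group 5: 740 × 0.957 = 708
Group 6: 290 × 0.939 = 272
Group 7: 1040 × 0.956 + 1000 × 0.696 = 994 + 696 = 1690
Net migration: Group 1 − 72 → 323; Group 2 − 72 → 1485; Group 3 + 72 → 901; Group 4 − 72 → 2517; Group 5 + 72 → 780; Group 6 + 72 → 344; Group 7 + 72 → 1762
Population now: 0–9=323, 10–19=1485, 20–29=901, 30–39=2517, 40–49=780, 50–59=344, 60+=1762
Total: 8280 → 8112; change = -168; percentage change = -2.0%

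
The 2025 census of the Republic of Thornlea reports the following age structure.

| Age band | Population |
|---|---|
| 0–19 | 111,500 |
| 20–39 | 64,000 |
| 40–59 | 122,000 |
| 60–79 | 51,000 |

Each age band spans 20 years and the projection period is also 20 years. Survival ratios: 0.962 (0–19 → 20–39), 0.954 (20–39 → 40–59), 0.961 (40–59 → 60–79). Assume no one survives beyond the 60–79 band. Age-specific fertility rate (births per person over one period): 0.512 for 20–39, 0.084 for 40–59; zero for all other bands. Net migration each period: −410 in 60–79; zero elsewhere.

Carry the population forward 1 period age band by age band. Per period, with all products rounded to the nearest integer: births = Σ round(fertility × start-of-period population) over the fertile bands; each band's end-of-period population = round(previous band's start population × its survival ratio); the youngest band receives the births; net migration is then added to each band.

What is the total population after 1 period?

328167

Numbering the bands 1..4 from youngest to oldest:
After projecting period 1:
Births: 64000 × 0.512 = 32768 ; 122000 × 0.084 = 10248 ⇒ total 43016
Band 2: 111500 × 0.962 = 107263
Band 3: 64000 × 0.954 = 61056
Band 4: 122000 × 0.961 = 117242
Net migration: Band 4 − 410 → 116832
Population now: 0–19=43016, 20–39=107263, 40–59=61056, 60–79=116832
Total after period 1: 43016 + 107263 + 61056 + 116832 = 328167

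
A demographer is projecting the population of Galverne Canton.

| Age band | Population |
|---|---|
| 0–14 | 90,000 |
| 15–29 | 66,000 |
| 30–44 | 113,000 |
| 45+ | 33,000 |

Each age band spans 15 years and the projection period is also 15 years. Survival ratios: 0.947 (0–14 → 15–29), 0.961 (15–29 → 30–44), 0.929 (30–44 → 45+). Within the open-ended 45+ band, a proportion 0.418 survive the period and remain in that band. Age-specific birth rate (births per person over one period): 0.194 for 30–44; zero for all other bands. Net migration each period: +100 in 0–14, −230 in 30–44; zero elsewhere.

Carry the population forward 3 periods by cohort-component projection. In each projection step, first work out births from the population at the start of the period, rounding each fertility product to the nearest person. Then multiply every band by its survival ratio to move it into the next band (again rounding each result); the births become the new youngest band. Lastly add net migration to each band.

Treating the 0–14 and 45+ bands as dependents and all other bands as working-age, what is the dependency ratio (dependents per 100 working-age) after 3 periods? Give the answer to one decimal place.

Let group 1 be 0–14 through group 4 = 45+.
After projecting period 1:
Births: 113000 * 0.194 = 21922
Group 2: 90000 * 0.947 = 85230
Group 3: 66000 * 0.961 = 63426
Group 4: 113000 * 0.929 + 33000 * 0.418 = 104977 + 13794 = 118771
Net migration: Group 1 + 100 → 22022; Group 3 − 230 → 63196
→ [22022, 85230, 63196, 118771]
After projecting period 2:
Births: 63196 * 0.194 = 12260
Group 2: 22022 * 0.947 = 20855
Group 3: 85230 * 0.961 = 81906
Group 4: 63196 * 0.929 + 118771 * 0.418 = 58709 + 49646 = 108355
Net migration: Group 1 + 100 → 12360; Group 3 − 230 → 81676
→ [12360, 20855, 81676, 108355]
After projecting period 3:
Births: 81676 * 0.194 = 15845
Group 2: 12360 * 0.947 = 11705
Group 3: 20855 * 0.961 = 20042
Group 4: 81676 * 0.929 + 108355 * 0.418 = 75877 + 45292 = 121169
Net migration: Group 1 + 100 → 15945; Group 3 − 230 → 19812
→ [15945, 11705, 19812, 121169]
Dependents (band 0–14 + band 45+) = 15945 + 121169 = 137114; working-age = 31517; ratio = 137114/31517 × 100 = 435.0

435.0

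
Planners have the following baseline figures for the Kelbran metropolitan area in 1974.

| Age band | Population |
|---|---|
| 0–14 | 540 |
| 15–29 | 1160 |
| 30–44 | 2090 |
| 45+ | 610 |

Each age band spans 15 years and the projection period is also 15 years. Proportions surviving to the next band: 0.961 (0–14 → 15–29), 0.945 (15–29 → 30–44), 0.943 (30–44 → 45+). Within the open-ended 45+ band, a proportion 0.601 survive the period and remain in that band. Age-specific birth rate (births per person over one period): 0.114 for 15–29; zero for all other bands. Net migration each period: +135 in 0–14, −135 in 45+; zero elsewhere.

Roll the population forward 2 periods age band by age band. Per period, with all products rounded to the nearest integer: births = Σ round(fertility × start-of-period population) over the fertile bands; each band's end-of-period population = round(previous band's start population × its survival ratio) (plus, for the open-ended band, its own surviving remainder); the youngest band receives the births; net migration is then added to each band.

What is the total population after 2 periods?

3164

Let band 1 be 0–14 through band 4 = 45+.
After projecting period 1:
Births: 1160 * 0.114 = 132
Band 2: 540 * 0.961 = 519
Band 3: 1160 * 0.945 = 1096
Band 4: 2090 * 0.943 + 610 * 0.601 = 1971 + 367 = 2338
Net migration: Band 1 + 135 → 267; Band 4 − 135 → 2203
Giving 267 / 519 / 1096 / 2203.
After projecting period 2:
Births: 519 * 0.114 = 59
Band 2: 267 * 0.961 = 257
Band 3: 519 * 0.945 = 490
Band 4: 1096 * 0.943 + 2203 * 0.601 = 1034 + 1324 = 2358
Net migration: Band 1 + 135 → 194; Band 4 − 135 → 2223
Giving 194 / 257 / 490 / 2223.
Total after period 2: 194 + 257 + 490 + 2223 = 3164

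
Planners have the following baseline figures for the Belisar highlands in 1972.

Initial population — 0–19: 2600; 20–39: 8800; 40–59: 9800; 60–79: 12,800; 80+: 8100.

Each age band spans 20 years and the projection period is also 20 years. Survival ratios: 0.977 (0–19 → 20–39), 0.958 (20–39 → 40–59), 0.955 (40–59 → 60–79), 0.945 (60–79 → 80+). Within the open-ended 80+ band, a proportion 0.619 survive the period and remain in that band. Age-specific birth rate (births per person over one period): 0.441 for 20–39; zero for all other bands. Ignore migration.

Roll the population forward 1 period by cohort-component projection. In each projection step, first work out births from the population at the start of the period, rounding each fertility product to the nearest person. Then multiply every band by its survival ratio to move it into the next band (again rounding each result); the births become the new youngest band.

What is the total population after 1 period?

41320

After projecting period 1:
Births: 8800 * 0.441 = 3881
20–39: 2600 * 0.977 = 2540
40–59: 8800 * 0.958 = 8430
60–79: 9800 * 0.955 = 9359
80+: 12800 * 0.945 + 8100 * 0.619 = 12096 + 5014 = 17110
Population now: 0–19=3881, 20–39=2540, 40–59=8430, 60–79=9359, 80+=17110
Total after period 1: 3881 + 2540 + 8430 + 9359 + 17110 = 41320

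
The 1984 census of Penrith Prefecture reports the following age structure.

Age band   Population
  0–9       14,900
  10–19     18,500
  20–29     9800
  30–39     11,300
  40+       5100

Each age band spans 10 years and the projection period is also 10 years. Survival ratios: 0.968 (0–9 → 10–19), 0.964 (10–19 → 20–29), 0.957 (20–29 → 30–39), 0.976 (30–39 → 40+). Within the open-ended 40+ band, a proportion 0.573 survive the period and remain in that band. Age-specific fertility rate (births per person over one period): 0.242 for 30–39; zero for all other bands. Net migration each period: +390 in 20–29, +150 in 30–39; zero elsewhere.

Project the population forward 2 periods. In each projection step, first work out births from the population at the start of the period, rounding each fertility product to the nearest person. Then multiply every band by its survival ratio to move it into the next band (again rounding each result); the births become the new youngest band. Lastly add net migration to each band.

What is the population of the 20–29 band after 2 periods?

(Bands numbered youngest = 1 to oldest = 5.)
Period 1.
Births: 11300 × 0.242 = 2735
Band 2: 14900 × 0.968 = 14423
Band 3: 18500 × 0.964 = 17834
Band 4: 9800 × 0.957 = 9379
Band 5: 11300 × 0.976 + 5100 × 0.573 = 11029 + 2922 = 13951
Net migration: Band 3 + 390 → 18224; Band 4 + 150 → 9529
Giving 2735 / 14423 / 18224 / 9529 / 13951.
Period 2.
Births: 9529 × 0.242 = 2306
Band 2: 2735 × 0.968 = 2647
Band 3: 14423 × 0.964 = 13904
Band 4: 18224 × 0.957 = 17440
Band 5: 9529 × 0.976 + 13951 × 0.573 = 9300 + 7994 = 17294
Net migration: Band 3 + 390 → 14294; Band 4 + 150 → 17590
Giving 2306 / 2647 / 14294 / 17590 / 17294.

14294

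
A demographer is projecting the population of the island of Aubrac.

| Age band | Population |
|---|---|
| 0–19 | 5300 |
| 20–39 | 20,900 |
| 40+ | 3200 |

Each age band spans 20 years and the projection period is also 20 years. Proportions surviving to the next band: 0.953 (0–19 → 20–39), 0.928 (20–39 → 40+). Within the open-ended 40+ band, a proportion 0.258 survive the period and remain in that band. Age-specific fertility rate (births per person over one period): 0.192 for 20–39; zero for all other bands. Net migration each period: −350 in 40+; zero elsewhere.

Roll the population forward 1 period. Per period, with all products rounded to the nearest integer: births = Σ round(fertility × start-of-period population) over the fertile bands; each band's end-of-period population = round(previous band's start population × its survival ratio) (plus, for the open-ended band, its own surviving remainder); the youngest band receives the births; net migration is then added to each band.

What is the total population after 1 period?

Call the groups 1 to 3, youngest first.
Period 1:
Births: 20900 * 0.192 = 4013
Group 2: 5300 * 0.953 = 5051
Group 3: 20900 * 0.928 + 3200 * 0.258 = 19395 + 826 = 20221
Net migration: Group 3 − 350 → 19871
→ [4013, 5051, 19871]
Total after period 1: 4013 + 5051 + 19871 = 28935

28935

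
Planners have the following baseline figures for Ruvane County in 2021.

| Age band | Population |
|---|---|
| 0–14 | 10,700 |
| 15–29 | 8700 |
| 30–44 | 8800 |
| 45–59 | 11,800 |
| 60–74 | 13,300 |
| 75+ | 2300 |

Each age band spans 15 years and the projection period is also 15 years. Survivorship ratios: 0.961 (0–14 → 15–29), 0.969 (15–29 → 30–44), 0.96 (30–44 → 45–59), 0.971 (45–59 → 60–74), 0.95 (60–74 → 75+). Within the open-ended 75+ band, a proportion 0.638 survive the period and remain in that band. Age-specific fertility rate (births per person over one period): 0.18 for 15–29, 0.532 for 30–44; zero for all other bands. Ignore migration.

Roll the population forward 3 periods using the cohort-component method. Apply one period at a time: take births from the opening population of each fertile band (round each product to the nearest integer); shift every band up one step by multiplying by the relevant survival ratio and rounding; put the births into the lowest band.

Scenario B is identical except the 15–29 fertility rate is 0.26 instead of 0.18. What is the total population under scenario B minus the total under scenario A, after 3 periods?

2093

Numbering the bands 1..6 from youngest to oldest:
[period 1]
Births: 8700 × 0.18 = 1566  |  8800 × 0.532 = 4682 ⇒ total 6248
Band 2: 10700 × 0.961 = 10283
Band 3: 8700 × 0.969 = 8430
Band 4: 8800 × 0.96 = 8448
Band 5: 11800 × 0.971 = 11458
Band 6: 13300 × 0.95 + 2300 × 0.638 = 12635 + 1467 = 14102
End of period: [6248, 10283, 8430, 8448, 11458, 14102]
[period 2]
Births: 10283 × 0.18 = 1851  |  8430 × 0.532 = 4485 ⇒ total 6336
Band 2: 6248 × 0.961 = 6004
Band 3: 10283 × 0.969 = 9964
Band 4: 8430 × 0.96 = 8093
Band 5: 8448 × 0.971 = 8203
Band 6: 11458 × 0.95 + 14102 × 0.638 = 10885 + 8997 = 19882
End of period: [6336, 6004, 9964, 8093, 8203, 19882]
[period 3]
Births: 6004 × 0.18 = 1081  |  9964 × 0.532 = 5301 ⇒ total 6382
Band 2: 6336 × 0.961 = 6089
Band 3: 6004 × 0.969 = 5818
Band 4: 9964 × 0.96 = 9565
Band 5: 8093 × 0.971 = 7858
Band 6: 8203 × 0.95 + 19882 × 0.638 = 7793 + 12685 = 20478
End of period: [6382, 6089, 5818, 9565, 7858, 20478]
Scenario A total after 3 periods: 56190
Scenario B projection —
[period 1]
Births: 8700 × 0.26 = 2262  |  8800 × 0.532 = 4682 ⇒ total 6944
Band 2: 10700 × 0.961 = 10283
Band 3: 8700 × 0.969 = 8430
Band 4: 8800 × 0.96 = 8448
Band 5: 11800 × 0.971 = 11458
Band 6: 13300 × 0.95 + 2300 × 0.638 = 12635 + 1467 = 14102
End of period: [6944, 10283, 8430, 8448, 11458, 14102]
[period 2]
Births: 10283 × 0.26 = 2674  |  8430 × 0.532 = 4485 ⇒ total 7159
Band 2: 6944 × 0.961 = 6673
Band 3: 10283 × 0.969 = 9964
Band 4: 8430 × 0.96 = 8093
Band 5: 8448 × 0.971 = 8203
Band 6: 11458 × 0.95 + 14102 × 0.638 = 10885 + 8997 = 19882
End of period: [7159, 6673, 9964, 8093, 8203, 19882]
[period 3]
Births: 6673 × 0.26 = 1735  |  9964 × 0.532 = 5301 ⇒ total 7036
Band 2: 7159 × 0.961 = 6880
Band 3: 6673 × 0.969 = 6466
Band 4: 9964 × 0.96 = 9565
Band 5: 8093 × 0.971 = 7858
Band 6: 8203 × 0.95 + 19882 × 0.638 = 7793 + 12685 = 20478
End of period: [7036, 6880, 6466, 9565, 7858, 20478]
Scenario B total after 3 periods: 58283
Difference B − A = 58283 − 56190 = 2093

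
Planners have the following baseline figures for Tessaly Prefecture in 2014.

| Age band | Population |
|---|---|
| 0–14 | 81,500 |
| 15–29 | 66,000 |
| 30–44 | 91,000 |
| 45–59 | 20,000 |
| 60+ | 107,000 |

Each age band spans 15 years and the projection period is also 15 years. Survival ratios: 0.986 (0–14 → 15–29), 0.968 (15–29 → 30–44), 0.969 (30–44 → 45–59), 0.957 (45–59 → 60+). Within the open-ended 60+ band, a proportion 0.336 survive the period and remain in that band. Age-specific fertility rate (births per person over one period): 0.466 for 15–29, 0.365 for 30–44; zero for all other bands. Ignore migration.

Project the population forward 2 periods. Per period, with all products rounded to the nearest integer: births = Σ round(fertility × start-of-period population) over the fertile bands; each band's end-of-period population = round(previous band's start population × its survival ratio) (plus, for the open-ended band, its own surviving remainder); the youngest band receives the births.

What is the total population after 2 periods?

(Bands numbered youngest = 1 to oldest = 5.)
— Period 1 —
Births: 66000 × 0.466 = 30756, 91000 × 0.365 = 33215 → 63971
Band 2: 81500 × 0.986 = 80359
Band 3: 66000 × 0.968 = 63888
Band 4: 91000 × 0.969 = 88179
Band 5: 20000 × 0.957 + 107000 × 0.336 = 19140 + 35952 = 55092
Population now: 0–14=63971, 15–29=80359, 30–44=63888, 45–59=88179, 60+=55092
— Period 2 —
Births: 80359 × 0.466 = 37447, 63888 × 0.365 = 23319 → 60766
Band 2: 63971 × 0.986 = 63075
Band 3: 80359 × 0.968 = 77788
Band 4: 63888 × 0.969 = 61907
Band 5: 88179 × 0.957 + 55092 × 0.336 = 84387 + 18511 = 102898
Population now: 0–14=60766, 15–29=63075, 30–44=77788, 45–59=61907, 60+=102898
Total after period 2: 60766 + 63075 + 77788 + 61907 + 102898 = 366434

366434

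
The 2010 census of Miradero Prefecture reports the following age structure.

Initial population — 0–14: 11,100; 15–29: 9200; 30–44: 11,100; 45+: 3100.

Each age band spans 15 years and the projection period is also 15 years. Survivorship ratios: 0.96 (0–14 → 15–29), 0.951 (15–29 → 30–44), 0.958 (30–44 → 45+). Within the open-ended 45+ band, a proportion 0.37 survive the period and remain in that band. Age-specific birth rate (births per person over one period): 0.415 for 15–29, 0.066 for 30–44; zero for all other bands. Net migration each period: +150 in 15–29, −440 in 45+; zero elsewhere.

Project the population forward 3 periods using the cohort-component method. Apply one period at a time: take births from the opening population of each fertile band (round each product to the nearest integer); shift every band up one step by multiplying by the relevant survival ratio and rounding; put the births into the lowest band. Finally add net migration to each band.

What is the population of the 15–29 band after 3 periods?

— Period 1 —
Births: 9200 × 0.415 = 3818  |  11100 × 0.066 = 733 → total 4551
15–29: 11100 × 0.96 = 10656
30–44: 9200 × 0.951 = 8749
45+: 11100 × 0.958 + 3100 × 0.37 = 10634 + 1147 = 11781
Net migration: 15–29 + 150 → 10806; 45+ − 440 → 11341
Population now: 0–14=4551, 15–29=10806, 30–44=8749, 45+=11341
— Period 2 —
Births: 10806 × 0.415 = 4484  |  8749 × 0.066 = 577 → total 5061
15–29: 4551 × 0.96 = 4369
30–44: 10806 × 0.951 = 10277
45+: 8749 × 0.958 + 11341 × 0.37 = 8382 + 4196 = 12578
Net migration: 15–29 + 150 → 4519; 45+ − 440 → 12138
Population now: 0–14=5061, 15–29=4519, 30–44=10277, 45+=12138
— Period 3 —
Births: 4519 × 0.415 = 1875  |  10277 × 0.066 = 678 → total 2553
15–29: 5061 × 0.96 = 4859
30–44: 4519 × 0.951 = 4298
45+: 10277 × 0.958 + 12138 × 0.37 = 9845 + 4491 = 14336
Net migration: 15–29 + 150 → 5009; 45+ − 440 → 13896
Population now: 0–14=2553, 15–29=5009, 30–44=4298, 45+=13896

5009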